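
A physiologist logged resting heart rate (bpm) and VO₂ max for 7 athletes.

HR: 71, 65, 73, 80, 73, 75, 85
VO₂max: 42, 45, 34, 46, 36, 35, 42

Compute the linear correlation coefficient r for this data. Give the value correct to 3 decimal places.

0.063

n = 7, Σx = 522, Σy = 280, Σx² = 39174, Σy² = 11346, Σxy = 20892
nΣxy − ΣxΣy = 146244 − 146160 = 84
nΣx² − (Σx)² = 274218 − 272484 = 1734; nΣy² − (Σy)² = 79422 − 78400 = 1022
r = 84 / √(1734 × 1022) = 84 / 1331.2205 ≈ 0.063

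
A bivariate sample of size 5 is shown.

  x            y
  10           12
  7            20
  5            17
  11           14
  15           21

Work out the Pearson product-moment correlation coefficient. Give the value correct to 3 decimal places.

0.129

n = 5, Σx = 48, Σy = 84, Σx² = 520, Σy² = 1470, Σxy = 814
nΣxy − ΣxΣy = 4070 − 4032 = 38
nΣx² − (Σx)² = 2600 − 2304 = 296; nΣy² − (Σy)² = 7350 − 7056 = 294
r = 38 / √(296 × 294) = 38 / 294.9983 ≈ 0.129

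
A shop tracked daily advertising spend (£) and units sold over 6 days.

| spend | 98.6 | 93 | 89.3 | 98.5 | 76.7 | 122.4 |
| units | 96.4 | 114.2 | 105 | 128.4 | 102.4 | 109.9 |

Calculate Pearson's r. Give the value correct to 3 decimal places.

0.211

n = 6, Σx = 578.5, Σy = 656.3, Σx² = 56912.35, Σy² = 72409.93, Σxy = 63455.38
nΣxy − ΣxΣy = 380732.28 − 379669.55 = 1062.73
nΣx² − (Σx)² = 341474.1 − 334662.25 = 6811.85; nΣy² − (Σy)² = 434459.58 − 430729.69 = 3729.89
r = 1062.73 / √(6811.85 × 3729.89) = 1062.73 / 5040.5804 ≈ 0.211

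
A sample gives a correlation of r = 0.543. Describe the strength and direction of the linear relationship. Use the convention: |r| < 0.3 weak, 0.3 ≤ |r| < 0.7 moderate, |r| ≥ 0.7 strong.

moderate positive

r = 0.543 > 0 so the relationship is positive.
|r| = 0.543, which falls in the moderate range.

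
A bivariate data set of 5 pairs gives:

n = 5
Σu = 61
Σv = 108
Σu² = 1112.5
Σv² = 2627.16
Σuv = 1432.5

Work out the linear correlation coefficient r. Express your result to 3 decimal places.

r = (nΣuv − ΣuΣv) / √[(nΣu² − (Σu)²)(nΣv² − (Σv)²)]
Numerator: 5×1432.5 − 61×108 = 574.5
Denominator: √[(5562.5 − 3721)(13135.8 − 11664)] = √[1841.5 × 1471.8] = 1646.3049
r = 574.5 / 1646.3049 ≈ 0.349

0.349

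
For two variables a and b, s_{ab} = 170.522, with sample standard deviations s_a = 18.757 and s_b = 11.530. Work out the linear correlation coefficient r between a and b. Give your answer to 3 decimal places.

0.788

r = Cov(a,b) / (s_a · s_b) = 170.522 / (18.757 × 11.530)
  = 170.522 / 216.2682 ≈ 0.788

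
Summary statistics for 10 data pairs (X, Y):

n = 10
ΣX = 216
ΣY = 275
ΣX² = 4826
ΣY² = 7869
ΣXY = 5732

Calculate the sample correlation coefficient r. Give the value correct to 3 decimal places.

-0.938

r = (nΣXY − ΣXΣY) / √[(nΣX² − (ΣX)²)(nΣY² − (ΣY)²)]
Numerator: 10×5732 − 216×275 = -2080
Denominator: √[(48260 − 46656)(78690 − 75625)] = √[1604 × 3065] = 2217.2641
r = -2080 / 2217.2641 ≈ -0.938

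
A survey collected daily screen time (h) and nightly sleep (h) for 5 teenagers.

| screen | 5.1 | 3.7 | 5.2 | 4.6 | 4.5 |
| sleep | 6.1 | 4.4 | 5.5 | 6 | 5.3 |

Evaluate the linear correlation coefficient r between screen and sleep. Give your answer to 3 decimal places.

0.808

n = 5, Σx = 23.1, Σy = 27.3, Σx² = 108.15, Σy² = 150.91, Σxy = 127.44
nΣxy − ΣxΣy = 637.2 − 630.63 = 6.57
nΣx² − (Σx)² = 540.75 − 533.61 = 7.14; nΣy² − (Σy)² = 754.55 − 745.29 = 9.26
r = 6.57 / √(7.14 × 9.26) = 6.57 / 8.1312 ≈ 0.808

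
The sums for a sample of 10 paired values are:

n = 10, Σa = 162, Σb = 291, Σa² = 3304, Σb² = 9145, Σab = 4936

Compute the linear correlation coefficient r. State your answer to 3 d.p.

r = (nΣab − ΣaΣb) / √[(nΣa² − (Σa)²)(nΣb² − (Σb)²)]
Numerator: 10×4936 − 162×291 = 2218
Denominator: √[(33040 − 26244)(91450 − 84681)] = √[6796 × 6769] = 6782.4866
r = 2218 / 6782.4866 ≈ 0.327

0.327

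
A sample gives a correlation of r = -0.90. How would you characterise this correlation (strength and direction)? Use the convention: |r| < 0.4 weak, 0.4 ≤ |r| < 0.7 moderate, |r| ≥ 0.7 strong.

r = -0.90 < 0 so the relationship is negative.
|r| = 0.90, which falls in the strong range.

strong negative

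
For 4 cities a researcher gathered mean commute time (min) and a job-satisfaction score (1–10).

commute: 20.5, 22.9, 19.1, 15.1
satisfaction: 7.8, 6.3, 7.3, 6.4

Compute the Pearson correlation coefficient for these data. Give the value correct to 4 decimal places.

n = 4, Σx = 77.6, Σy = 27.8, Σx² = 1537.48, Σy² = 194.78, Σxy = 540.24
nΣxy − ΣxΣy = 2160.96 − 2157.28 = 3.68
nΣx² − (Σx)² = 6149.92 − 6021.76 = 128.16; nΣy² − (Σy)² = 779.12 − 772.84 = 6.28
r = 3.68 / √(128.16 × 6.28) = 3.68 / 28.3698 ≈ 0.1297

0.1297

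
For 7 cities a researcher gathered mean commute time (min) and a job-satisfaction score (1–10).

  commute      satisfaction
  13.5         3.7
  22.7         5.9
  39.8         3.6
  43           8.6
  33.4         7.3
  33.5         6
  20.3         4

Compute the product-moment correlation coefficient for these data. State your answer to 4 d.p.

n = 7, Σx = 206.2, Σy = 39.1, Σx² = 6780.48, Σy² = 240.71, Σxy = 1222.98
nΣxy − ΣxΣy = 8560.86 − 8062.42 = 498.44
nΣx² − (Σx)² = 47463.36 − 42518.44 = 4944.92; nΣy² − (Σy)² = 1684.97 − 1528.81 = 156.16
r = 498.44 / √(4944.92 × 156.16) = 498.44 / 878.7484 ≈ 0.5672

0.5672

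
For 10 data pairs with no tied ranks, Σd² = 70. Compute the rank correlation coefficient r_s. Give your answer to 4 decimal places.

ρ = 1 − 6Σd² / [n(n²−1)] = 1 − 6×70 / (10×99)
  = 1 − 420/990 = 1 − 0.42424 ≈ 0.5758

0.5758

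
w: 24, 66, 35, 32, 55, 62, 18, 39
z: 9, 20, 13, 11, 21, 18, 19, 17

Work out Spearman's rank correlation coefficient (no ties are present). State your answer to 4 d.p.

Rank w: 2, 8, 4, 3, 6, 7, 1, 5
Rank z: 1, 7, 3, 2, 8, 5, 6, 4
d = rank(w) − rank(z): 1, 1, 1, 1, -2, 2, -5, 1; Σd² = 38
ρ = 1 − 6Σd² / [n(n²−1)] = 1 − 6×38 / (8×63) = 1 − 228/504 ≈ 0.5476

0.5476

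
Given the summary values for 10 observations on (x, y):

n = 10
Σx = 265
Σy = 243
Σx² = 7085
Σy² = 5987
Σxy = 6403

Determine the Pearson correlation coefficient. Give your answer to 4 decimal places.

-0.5095

r = (nΣxy − ΣxΣy) / √[(nΣx² − (Σx)²)(nΣy² − (Σy)²)]
Numerator: 10×6403 − 265×243 = -365
Denominator: √[(70850 − 70225)(59870 − 59049)] = √[625 × 821] = 716.3274
r = -365 / 716.3274 ≈ -0.5095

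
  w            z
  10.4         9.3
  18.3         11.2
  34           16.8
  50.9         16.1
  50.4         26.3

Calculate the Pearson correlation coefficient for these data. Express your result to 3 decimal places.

n = 5, Σw = 164, Σz = 79.7, Σw² = 6730.02, Σz² = 1445.07, Σwz = 3017.89
nΣwz − ΣwΣz = 15089.45 − 13070.8 = 2018.65
nΣw² − (Σw)² = 33650.1 − 26896 = 6754.1; nΣz² − (Σz)² = 7225.35 − 6352.09 = 873.26
r = 2018.65 / √(6754.1 × 873.26) = 2018.65 / 2428.5974 ≈ 0.831

0.831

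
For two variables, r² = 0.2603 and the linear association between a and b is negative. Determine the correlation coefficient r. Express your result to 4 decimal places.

-0.5102

|r| = √0.2603 = 0.5102
The association is negative, so r = −0.5102.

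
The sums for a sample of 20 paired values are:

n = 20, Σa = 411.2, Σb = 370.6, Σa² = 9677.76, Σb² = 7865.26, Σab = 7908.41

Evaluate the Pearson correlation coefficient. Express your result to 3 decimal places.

0.261

r = (nΣab − ΣaΣb) / √[(nΣa² − (Σa)²)(nΣb² − (Σb)²)]
Numerator: 20×7908.41 − 411.2×370.6 = 5777.48
Denominator: √[(193555.2 − 169085.44)(157305.2 − 137344.36)] = √[24469.76 × 19960.84] = 22100.6100
r = 5777.48 / 22100.6100 ≈ 0.261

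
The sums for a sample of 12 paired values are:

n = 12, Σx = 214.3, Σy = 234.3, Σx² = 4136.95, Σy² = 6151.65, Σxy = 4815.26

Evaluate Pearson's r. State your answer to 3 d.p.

0.903

r = (nΣxy − ΣxΣy) / √[(nΣx² − (Σx)²)(nΣy² − (Σy)²)]
Numerator: 12×4815.26 − 214.3×234.3 = 7572.63
Denominator: √[(49643.4 − 45924.49)(73819.8 − 54896.49)] = √[3718.91 × 18923.31] = 8388.9264
r = 7572.63 / 8388.9264 ≈ 0.903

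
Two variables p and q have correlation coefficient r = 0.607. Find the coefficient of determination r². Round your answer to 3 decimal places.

r² = (0.607)² = 0.368

0.368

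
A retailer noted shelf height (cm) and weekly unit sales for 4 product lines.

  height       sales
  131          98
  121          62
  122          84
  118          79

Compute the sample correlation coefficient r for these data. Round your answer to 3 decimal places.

n = 4, Σx = 492, Σy = 323, Σx² = 60610, Σy² = 26745, Σxy = 39910
nΣxy − ΣxΣy = 159640 − 158916 = 724
nΣx² − (Σx)² = 242440 − 242064 = 376; nΣy² − (Σy)² = 106980 − 104329 = 2651
r = 724 / √(376 × 2651) = 724 / 998.3867 ≈ 0.725

0.725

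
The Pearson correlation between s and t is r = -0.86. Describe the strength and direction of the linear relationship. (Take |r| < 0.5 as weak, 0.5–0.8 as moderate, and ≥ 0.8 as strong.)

r = -0.86 < 0 so the relationship is negative.
|r| = 0.86, which falls in the strong range.

strong negative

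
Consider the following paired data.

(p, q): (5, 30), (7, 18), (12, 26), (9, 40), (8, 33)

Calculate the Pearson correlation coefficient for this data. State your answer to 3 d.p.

n = 5, Σp = 41, Σq = 147, Σp² = 363, Σq² = 4589, Σpq = 1212
nΣpq − ΣpΣq = 6060 − 6027 = 33
nΣp² − (Σp)² = 1815 − 1681 = 134; nΣq² − (Σq)² = 22945 − 21609 = 1336
r = 33 / √(134 × 1336) = 33 / 423.1123 ≈ 0.078

0.078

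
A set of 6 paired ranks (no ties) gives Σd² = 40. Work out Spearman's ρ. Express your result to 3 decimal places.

ρ = 1 − 6Σd² / [n(n²−1)] = 1 − 6×40 / (6×35)
  = 1 − 240/210 = 1 − 1.1429 ≈ -0.143

-0.143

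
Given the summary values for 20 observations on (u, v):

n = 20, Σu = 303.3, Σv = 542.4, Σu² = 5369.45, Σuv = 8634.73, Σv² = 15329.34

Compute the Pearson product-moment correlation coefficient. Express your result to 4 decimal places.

r = (nΣuv − ΣuΣv) / √[(nΣu² − (Σu)²)(nΣv² − (Σv)²)]
Numerator: 20×8634.73 − 303.3×542.4 = 8184.68
Denominator: √[(107389 − 91990.89)(306586.8 − 294197.76)] = √[15398.11 × 12389.04] = 13811.8717
r = 8184.68 / 13811.8717 ≈ 0.5926

0.5926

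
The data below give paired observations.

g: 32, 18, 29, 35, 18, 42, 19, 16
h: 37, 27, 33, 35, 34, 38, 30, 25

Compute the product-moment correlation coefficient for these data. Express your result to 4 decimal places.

n = 8, Σg = 209, Σh = 259, Σg² = 6119, Σh² = 8537, Σgh = 7030
nΣgh − ΣgΣh = 56240 − 54131 = 2109
nΣg² − (Σg)² = 48952 − 43681 = 5271; nΣh² − (Σh)² = 68296 − 67081 = 1215
r = 2109 / √(5271 × 1215) = 2109 / 2530.6649 ≈ 0.8334

0.8334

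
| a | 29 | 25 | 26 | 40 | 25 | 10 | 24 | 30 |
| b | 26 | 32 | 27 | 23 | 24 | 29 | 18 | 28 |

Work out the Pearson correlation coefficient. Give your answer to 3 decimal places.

n = 8, Σa = 209, Σb = 207, Σa² = 5943, Σb² = 5483, Σab = 5338
nΣab − ΣaΣb = 42704 − 43263 = -559
nΣa² − (Σa)² = 47544 − 43681 = 3863; nΣb² − (Σb)² = 43864 − 42849 = 1015
r = -559 / √(3863 × 1015) = -559 / 1980.1376 ≈ -0.282

-0.282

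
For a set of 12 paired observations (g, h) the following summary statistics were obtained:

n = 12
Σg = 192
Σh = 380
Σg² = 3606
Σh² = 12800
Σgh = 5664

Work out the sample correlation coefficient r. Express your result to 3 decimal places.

r = (nΣgh − ΣgΣh) / √[(nΣg² − (Σg)²)(nΣh² − (Σh)²)]
Numerator: 12×5664 − 192×380 = -4992
Denominator: √[(43272 − 36864)(153600 − 144400)] = √[6408 × 9200] = 7678.1248
r = -4992 / 7678.1248 ≈ -0.650

-0.650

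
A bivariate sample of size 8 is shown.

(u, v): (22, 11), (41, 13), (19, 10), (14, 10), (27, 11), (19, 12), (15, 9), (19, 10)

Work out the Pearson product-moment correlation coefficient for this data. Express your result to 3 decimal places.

0.810

n = 8, Σu = 176, Σv = 86, Σu² = 4398, Σv² = 936, Σuv = 1955
nΣuv − ΣuΣv = 15640 − 15136 = 504
nΣu² − (Σu)² = 35184 − 30976 = 4208; nΣv² − (Σv)² = 7488 − 7396 = 92
r = 504 / √(4208 × 92) = 504 / 622.2025 ≈ 0.810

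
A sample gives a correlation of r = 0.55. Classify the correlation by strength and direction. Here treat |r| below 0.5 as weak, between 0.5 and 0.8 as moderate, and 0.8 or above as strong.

moderate positive

r = 0.55 > 0 so the relationship is positive.
|r| = 0.55, which falls in the moderate range.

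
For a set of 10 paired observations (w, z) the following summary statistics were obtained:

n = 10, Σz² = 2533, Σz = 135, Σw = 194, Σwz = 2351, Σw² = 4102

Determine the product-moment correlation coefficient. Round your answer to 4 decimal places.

r = (nΣwz − ΣwΣz) / √[(nΣw² − (Σw)²)(nΣz² − (Σz)²)]
Numerator: 10×2351 − 194×135 = -2680
Denominator: √[(41020 − 37636)(25330 − 18225)] = √[3384 × 7105] = 4903.3988
r = -2680 / 4903.3988 ≈ -0.5466

-0.5466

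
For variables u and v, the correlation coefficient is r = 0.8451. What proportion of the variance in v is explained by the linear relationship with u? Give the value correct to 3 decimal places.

r² = (0.8451)² = 0.714

0.714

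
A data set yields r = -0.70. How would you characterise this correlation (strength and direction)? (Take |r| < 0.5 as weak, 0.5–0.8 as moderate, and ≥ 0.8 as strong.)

moderate negative

r = -0.70 < 0 so the relationship is negative.
|r| = 0.70, which falls in the moderate range.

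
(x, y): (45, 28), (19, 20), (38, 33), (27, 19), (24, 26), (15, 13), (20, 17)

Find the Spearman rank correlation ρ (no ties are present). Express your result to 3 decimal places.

0.786

Rank x: 7, 2, 6, 5, 4, 1, 3
Rank y: 6, 4, 7, 3, 5, 1, 2
d = rank(x) − rank(y): 1, -2, -1, 2, -1, 0, 1; Σd² = 12
ρ = 1 − 6Σd² / [n(n²−1)] = 1 − 6×12 / (7×48) = 1 − 72/336 ≈ 0.786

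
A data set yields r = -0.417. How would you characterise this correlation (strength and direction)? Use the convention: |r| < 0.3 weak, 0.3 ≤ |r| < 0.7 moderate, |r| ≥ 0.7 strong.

moderate negative

r = -0.417 < 0 so the relationship is negative.
|r| = 0.417, which falls in the moderate range.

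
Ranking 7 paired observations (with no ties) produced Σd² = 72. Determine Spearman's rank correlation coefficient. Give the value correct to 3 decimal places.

-0.286

ρ = 1 − 6Σd² / [n(n²−1)] = 1 − 6×72 / (7×48)
  = 1 − 432/336 = 1 − 1.2857 ≈ -0.286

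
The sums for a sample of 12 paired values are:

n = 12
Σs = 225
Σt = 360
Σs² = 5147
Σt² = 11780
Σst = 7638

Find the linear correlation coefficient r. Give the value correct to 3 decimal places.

r = (nΣst − ΣsΣt) / √[(nΣs² − (Σs)²)(nΣt² − (Σt)²)]
Numerator: 12×7638 − 225×360 = 10656
Denominator: √[(61764 − 50625)(141360 − 129600)] = √[11139 × 11760] = 11445.2890
r = 10656 / 11445.2890 ≈ 0.931

0.931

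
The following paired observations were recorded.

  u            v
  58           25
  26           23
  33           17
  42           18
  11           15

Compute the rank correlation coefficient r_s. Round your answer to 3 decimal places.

0.700

Rank u: 5, 2, 3, 4, 1
Rank v: 5, 4, 2, 3, 1
d = rank(u) − rank(v): 0, -2, 1, 1, 0; Σd² = 6
ρ = 1 − 6Σd² / [n(n²−1)] = 1 − 6×6 / (5×24) = 1 − 36/120 ≈ 0.700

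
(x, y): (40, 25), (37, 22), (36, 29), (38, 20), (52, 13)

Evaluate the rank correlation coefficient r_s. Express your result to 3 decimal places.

-0.700

Rank x: 4, 2, 1, 3, 5
Rank y: 4, 3, 5, 2, 1
d = rank(x) − rank(y): 0, -1, -4, 1, 4; Σd² = 34
ρ = 1 − 6Σd² / [n(n²−1)] = 1 − 6×34 / (5×24) = 1 − 204/120 ≈ -0.700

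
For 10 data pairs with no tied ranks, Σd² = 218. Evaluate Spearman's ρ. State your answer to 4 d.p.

ρ = 1 − 6Σd² / [n(n²−1)] = 1 − 6×218 / (10×99)
  = 1 − 1308/990 = 1 − 1.32121 ≈ -0.3212

-0.3212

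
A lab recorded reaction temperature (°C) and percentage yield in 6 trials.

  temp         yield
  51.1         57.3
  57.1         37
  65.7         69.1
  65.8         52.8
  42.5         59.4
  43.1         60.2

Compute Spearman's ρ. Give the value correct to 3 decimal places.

-0.257

Rank temp: 3, 4, 5, 6, 1, 2
Rank yield: 3, 1, 6, 2, 4, 5
d = rank(temp) − rank(yield): 0, 3, -1, 4, -3, -3; Σd² = 44
ρ = 1 − 6Σd² / [n(n²−1)] = 1 − 6×44 / (6×35) = 1 − 264/210 ≈ -0.257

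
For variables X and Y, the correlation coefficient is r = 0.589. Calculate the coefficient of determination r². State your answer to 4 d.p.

0.3469

r² = (0.589)² = 0.3469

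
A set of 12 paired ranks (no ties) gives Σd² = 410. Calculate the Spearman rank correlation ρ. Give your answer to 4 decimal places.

ρ = 1 − 6Σd² / [n(n²−1)] = 1 − 6×410 / (12×143)
  = 1 − 2460/1716 = 1 − 1.43357 ≈ -0.4336

-0.4336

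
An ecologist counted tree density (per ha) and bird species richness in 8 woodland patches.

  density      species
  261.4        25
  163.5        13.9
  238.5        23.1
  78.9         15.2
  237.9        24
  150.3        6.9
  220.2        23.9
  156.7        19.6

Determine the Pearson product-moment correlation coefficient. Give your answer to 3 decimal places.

0.736

n = 8, Σx = 1507.4, Σy = 151.6, Σx² = 310399.1, Σy² = 3161.84, Σxy = 30597.05
nΣxy − ΣxΣy = 244776.4 − 228521.84 = 16254.56
nΣx² − (Σx)² = 2483192.8 − 2272254.76 = 210938.04; nΣy² − (Σy)² = 25294.72 − 22982.56 = 2312.16
r = 16254.56 / √(210938.04 × 2312.16) = 16254.56 / 22084.4402 ≈ 0.736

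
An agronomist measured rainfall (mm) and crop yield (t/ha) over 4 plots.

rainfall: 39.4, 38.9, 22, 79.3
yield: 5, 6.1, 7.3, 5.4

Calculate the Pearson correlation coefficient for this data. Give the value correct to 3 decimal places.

n = 4, Σx = 179.6, Σy = 23.8, Σx² = 9838.06, Σy² = 144.66, Σxy = 1023.11
nΣxy − ΣxΣy = 4092.44 − 4274.48 = -182.04
nΣx² − (Σx)² = 39352.24 − 32256.16 = 7096.08; nΣy² − (Σy)² = 578.64 − 566.44 = 12.2
r = -182.04 / √(7096.08 × 12.2) = -182.04 / 294.2315 ≈ -0.619

-0.619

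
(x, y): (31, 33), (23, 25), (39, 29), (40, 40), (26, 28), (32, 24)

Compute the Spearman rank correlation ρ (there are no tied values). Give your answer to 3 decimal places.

0.543

Rank x: 3, 1, 5, 6, 2, 4
Rank y: 5, 2, 4, 6, 3, 1
d = rank(x) − rank(y): -2, -1, 1, 0, -1, 3; Σd² = 16
ρ = 1 − 6Σd² / [n(n²−1)] = 1 − 6×16 / (6×35) = 1 − 96/210 ≈ 0.543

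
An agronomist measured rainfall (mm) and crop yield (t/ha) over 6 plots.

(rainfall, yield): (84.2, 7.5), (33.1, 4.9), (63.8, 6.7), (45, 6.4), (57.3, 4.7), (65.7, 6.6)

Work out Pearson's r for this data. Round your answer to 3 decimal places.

n = 6, Σx = 349.1, Σy = 36.8, Σx² = 21880.47, Σy² = 231.76, Σxy = 2212.08
nΣxy − ΣxΣy = 13272.48 − 12846.88 = 425.6
nΣx² − (Σx)² = 131282.82 − 121870.81 = 9412.01; nΣy² − (Σy)² = 1390.56 − 1354.24 = 36.32
r = 425.6 / √(9412.01 × 36.32) = 425.6 / 584.6744 ≈ 0.728

0.728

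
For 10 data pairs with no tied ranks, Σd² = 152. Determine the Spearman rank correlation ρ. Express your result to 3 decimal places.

ρ = 1 − 6Σd² / [n(n²−1)] = 1 − 6×152 / (10×99)
  = 1 − 912/990 = 1 − 0.9212 ≈ 0.079

0.079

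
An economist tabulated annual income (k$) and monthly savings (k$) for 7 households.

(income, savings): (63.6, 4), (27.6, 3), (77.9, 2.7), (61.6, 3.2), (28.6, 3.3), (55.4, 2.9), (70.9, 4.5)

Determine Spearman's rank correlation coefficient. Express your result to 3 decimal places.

0.071

Rank income: 5, 1, 7, 4, 2, 3, 6
Rank savings: 6, 3, 1, 4, 5, 2, 7
d = rank(income) − rank(savings): -1, -2, 6, 0, -3, 1, -1; Σd² = 52
ρ = 1 − 6Σd² / [n(n²−1)] = 1 − 6×52 / (7×48) = 1 − 312/336 ≈ 0.071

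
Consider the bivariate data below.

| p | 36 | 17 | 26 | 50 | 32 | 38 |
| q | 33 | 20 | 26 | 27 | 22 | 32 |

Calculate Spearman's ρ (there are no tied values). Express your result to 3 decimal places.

Rank p: 4, 1, 2, 6, 3, 5
Rank q: 6, 1, 3, 4, 2, 5
d = rank(p) − rank(q): -2, 0, -1, 2, 1, 0; Σd² = 10
ρ = 1 − 6Σd² / [n(n²−1)] = 1 − 6×10 / (6×35) = 1 − 60/210 ≈ 0.714

0.714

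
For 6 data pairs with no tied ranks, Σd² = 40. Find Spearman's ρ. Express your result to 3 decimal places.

-0.143

ρ = 1 − 6Σd² / [n(n²−1)] = 1 − 6×40 / (6×35)
  = 1 − 240/210 = 1 − 1.1429 ≈ -0.143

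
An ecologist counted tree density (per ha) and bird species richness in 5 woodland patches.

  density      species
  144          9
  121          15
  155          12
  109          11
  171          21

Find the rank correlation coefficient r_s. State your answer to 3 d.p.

0.500

Rank density: 3, 2, 4, 1, 5
Rank species: 1, 4, 3, 2, 5
d = rank(density) − rank(species): 2, -2, 1, -1, 0; Σd² = 10
ρ = 1 − 6Σd² / [n(n²−1)] = 1 − 6×10 / (5×24) = 1 − 60/120 ≈ 0.500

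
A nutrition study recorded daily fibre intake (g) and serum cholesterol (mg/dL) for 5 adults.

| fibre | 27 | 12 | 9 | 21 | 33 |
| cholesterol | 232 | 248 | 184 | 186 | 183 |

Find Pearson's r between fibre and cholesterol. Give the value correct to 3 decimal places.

n = 5, Σx = 102, Σy = 1033, Σx² = 2484, Σy² = 217269, Σxy = 20841
nΣxy − ΣxΣy = 104205 − 105366 = -1161
nΣx² − (Σx)² = 12420 − 10404 = 2016; nΣy² − (Σy)² = 1086345 − 1067089 = 19256
r = -1161 / √(2016 × 19256) = -1161 / 6230.5775 ≈ -0.186

-0.186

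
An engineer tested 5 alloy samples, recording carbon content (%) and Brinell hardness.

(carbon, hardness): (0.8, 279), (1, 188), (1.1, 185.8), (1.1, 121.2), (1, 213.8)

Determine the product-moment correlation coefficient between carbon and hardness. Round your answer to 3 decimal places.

n = 5, Σx = 5, Σy = 987.8, Σx² = 5.06, Σy² = 208106.52, Σxy = 962.7
nΣxy − ΣxΣy = 4813.5 − 4939 = -125.5
nΣx² − (Σx)² = 25.3 − 25 = 0.3; nΣy² − (Σy)² = 1040532.6 − 975748.84 = 64783.76
r = -125.5 / √(0.3 × 64783.76) = -125.5 / 139.4099 ≈ -0.900

-0.900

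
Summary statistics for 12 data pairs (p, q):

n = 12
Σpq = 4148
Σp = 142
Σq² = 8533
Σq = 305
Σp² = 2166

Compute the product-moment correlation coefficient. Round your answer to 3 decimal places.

0.875

r = (nΣpq − ΣpΣq) / √[(nΣp² − (Σp)²)(nΣq² − (Σq)²)]
Numerator: 12×4148 − 142×305 = 6466
Denominator: √[(25992 − 20164)(102396 − 93025)] = √[5828 × 9371] = 7390.1413
r = 6466 / 7390.1413 ≈ 0.875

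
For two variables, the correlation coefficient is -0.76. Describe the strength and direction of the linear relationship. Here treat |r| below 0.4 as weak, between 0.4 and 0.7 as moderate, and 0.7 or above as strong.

strong negative

r = -0.76 < 0 so the relationship is negative.
|r| = 0.76, which falls in the strong range.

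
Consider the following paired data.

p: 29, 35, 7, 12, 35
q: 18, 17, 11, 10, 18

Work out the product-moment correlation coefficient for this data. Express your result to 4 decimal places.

0.9430

n = 5, Σp = 118, Σq = 74, Σp² = 3484, Σq² = 1158, Σpq = 1944
nΣpq − ΣpΣq = 9720 − 8732 = 988
nΣp² − (Σp)² = 17420 − 13924 = 3496; nΣq² − (Σq)² = 5790 − 5476 = 314
r = 988 / √(3496 × 314) = 988 / 1047.7328 ≈ 0.9430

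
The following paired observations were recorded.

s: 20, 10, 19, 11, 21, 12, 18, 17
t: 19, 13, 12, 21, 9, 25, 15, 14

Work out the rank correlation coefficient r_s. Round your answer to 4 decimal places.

Rank s: 7, 1, 6, 2, 8, 3, 5, 4
Rank t: 6, 3, 2, 7, 1, 8, 5, 4
d = rank(s) − rank(t): 1, -2, 4, -5, 7, -5, 0, 0; Σd² = 120
ρ = 1 − 6Σd² / [n(n²−1)] = 1 − 6×120 / (8×63) = 1 − 720/504 ≈ -0.4286

-0.4286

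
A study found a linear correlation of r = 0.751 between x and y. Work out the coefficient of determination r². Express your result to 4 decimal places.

r² = (0.751)² = 0.5640

0.5640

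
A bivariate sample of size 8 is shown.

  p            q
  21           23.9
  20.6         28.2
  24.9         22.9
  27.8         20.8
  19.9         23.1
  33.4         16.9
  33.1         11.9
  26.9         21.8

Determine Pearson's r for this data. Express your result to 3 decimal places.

-0.883

n = 8, Σp = 207.6, Σq = 169.5, Σp² = 5589, Σq² = 3759.57, Σpq = 4235.73
nΣpq − ΣpΣq = 33885.84 − 35188.2 = -1302.36
nΣp² − (Σp)² = 44712 − 43097.76 = 1614.24; nΣq² − (Σq)² = 30076.56 − 28730.25 = 1346.31
r = -1302.36 / √(1614.24 × 1346.31) = -1302.36 / 1474.2006 ≈ -0.883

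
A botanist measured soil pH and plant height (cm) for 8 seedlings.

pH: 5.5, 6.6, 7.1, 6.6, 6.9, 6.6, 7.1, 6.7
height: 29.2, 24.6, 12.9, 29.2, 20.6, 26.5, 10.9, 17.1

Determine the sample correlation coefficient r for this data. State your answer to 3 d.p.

n = 8, Σx = 53.1, Σy = 171, Σx² = 354.25, Σy² = 4014.68, Σxy = 1116.27
nΣxy − ΣxΣy = 8930.16 − 9080.1 = -149.94
nΣx² − (Σx)² = 2834 − 2819.61 = 14.39; nΣy² − (Σy)² = 32117.44 − 29241 = 2876.44
r = -149.94 / √(14.39 × 2876.44) = -149.94 / 203.4502 ≈ -0.737

-0.737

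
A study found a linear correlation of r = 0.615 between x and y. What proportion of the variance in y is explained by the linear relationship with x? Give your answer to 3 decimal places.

0.378

r² = (0.615)² = 0.378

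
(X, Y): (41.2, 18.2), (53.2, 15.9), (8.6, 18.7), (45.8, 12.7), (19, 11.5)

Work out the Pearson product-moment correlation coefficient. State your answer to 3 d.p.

n = 5, ΣX = 167.8, ΣY = 77, ΣX² = 7060.28, ΣY² = 1227.28, ΣXY = 2556.7
nΣXY − ΣXΣY = 12783.5 − 12920.6 = -137.1
nΣX² − (ΣX)² = 35301.4 − 28156.84 = 7144.56; nΣY² − (ΣY)² = 6136.4 − 5929 = 207.4
r = -137.1 / √(7144.56 × 207.4) = -137.1 / 1217.2846 ≈ -0.113

-0.113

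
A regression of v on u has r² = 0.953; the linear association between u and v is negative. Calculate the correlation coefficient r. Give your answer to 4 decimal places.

|r| = √0.953 = 0.9762
The association is negative, so r = −0.9762.

-0.9762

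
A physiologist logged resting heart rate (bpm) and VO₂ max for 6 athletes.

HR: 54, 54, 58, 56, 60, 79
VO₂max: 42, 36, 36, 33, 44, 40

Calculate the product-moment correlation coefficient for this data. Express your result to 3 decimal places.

0.249

n = 6, Σx = 361, Σy = 231, Σx² = 22173, Σy² = 8981, Σxy = 13948
nΣxy − ΣxΣy = 83688 − 83391 = 297
nΣx² − (Σx)² = 133038 − 130321 = 2717; nΣy² − (Σy)² = 53886 − 53361 = 525
r = 297 / √(2717 × 525) = 297 / 1194.3304 ≈ 0.249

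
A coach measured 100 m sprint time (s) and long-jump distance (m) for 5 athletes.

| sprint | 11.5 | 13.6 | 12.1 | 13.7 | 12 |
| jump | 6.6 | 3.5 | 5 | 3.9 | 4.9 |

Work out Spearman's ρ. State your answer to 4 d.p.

-0.8000

Rank sprint: 1, 4, 3, 5, 2
Rank jump: 5, 1, 4, 2, 3
d = rank(sprint) − rank(jump): -4, 3, -1, 3, -1; Σd² = 36
ρ = 1 − 6Σd² / [n(n²−1)] = 1 − 6×36 / (5×24) = 1 − 216/120 ≈ -0.8000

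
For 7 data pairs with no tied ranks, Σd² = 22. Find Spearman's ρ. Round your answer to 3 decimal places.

ρ = 1 − 6Σd² / [n(n²−1)] = 1 − 6×22 / (7×48)
  = 1 − 132/336 = 1 − 0.3929 ≈ 0.607

0.607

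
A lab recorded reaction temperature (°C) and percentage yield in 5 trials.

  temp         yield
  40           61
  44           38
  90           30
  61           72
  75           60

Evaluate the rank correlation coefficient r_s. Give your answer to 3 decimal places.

Rank temp: 1, 2, 5, 3, 4
Rank yield: 4, 2, 1, 5, 3
d = rank(temp) − rank(yield): -3, 0, 4, -2, 1; Σd² = 30
ρ = 1 − 6Σd² / [n(n²−1)] = 1 − 6×30 / (5×24) = 1 − 180/120 ≈ -0.500

-0.500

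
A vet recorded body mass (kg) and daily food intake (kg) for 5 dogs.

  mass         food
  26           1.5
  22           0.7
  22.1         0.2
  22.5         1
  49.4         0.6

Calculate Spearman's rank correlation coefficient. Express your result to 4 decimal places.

Rank mass: 4, 1, 2, 3, 5
Rank food: 5, 3, 1, 4, 2
d = rank(mass) − rank(food): -1, -2, 1, -1, 3; Σd² = 16
ρ = 1 − 6Σd² / [n(n²−1)] = 1 − 6×16 / (5×24) = 1 − 96/120 ≈ 0.2000

0.2000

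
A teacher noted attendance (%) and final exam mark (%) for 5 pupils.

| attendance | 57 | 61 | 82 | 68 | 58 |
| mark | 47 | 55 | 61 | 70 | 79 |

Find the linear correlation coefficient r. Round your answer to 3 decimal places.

0.069

n = 5, Σx = 326, Σy = 312, Σx² = 21682, Σy² = 20096, Σxy = 20378
nΣxy − ΣxΣy = 101890 − 101712 = 178
nΣx² − (Σx)² = 108410 − 106276 = 2134; nΣy² − (Σy)² = 100480 − 97344 = 3136
r = 178 / √(2134 × 3136) = 178 / 2586.9333 ≈ 0.069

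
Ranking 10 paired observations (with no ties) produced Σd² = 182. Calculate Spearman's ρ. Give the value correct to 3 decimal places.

ρ = 1 − 6Σd² / [n(n²−1)] = 1 − 6×182 / (10×99)
  = 1 − 1092/990 = 1 − 1.1030 ≈ -0.103

-0.103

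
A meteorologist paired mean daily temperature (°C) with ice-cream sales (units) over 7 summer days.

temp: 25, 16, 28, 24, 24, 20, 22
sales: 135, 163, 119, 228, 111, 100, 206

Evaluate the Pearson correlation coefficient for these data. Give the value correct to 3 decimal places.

-0.122

n = 7, Σx = 159, Σy = 1062, Σx² = 3701, Σy² = 175696, Σxy = 23983
nΣxy − ΣxΣy = 167881 − 168858 = -977
nΣx² − (Σx)² = 25907 − 25281 = 626; nΣy² − (Σy)² = 1229872 − 1127844 = 102028
r = -977 / √(626 × 102028) = -977 / 7991.8413 ≈ -0.122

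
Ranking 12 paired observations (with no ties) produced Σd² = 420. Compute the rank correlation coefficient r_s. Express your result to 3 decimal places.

ρ = 1 − 6Σd² / [n(n²−1)] = 1 − 6×420 / (12×143)
  = 1 − 2520/1716 = 1 − 1.4685 ≈ -0.469

-0.469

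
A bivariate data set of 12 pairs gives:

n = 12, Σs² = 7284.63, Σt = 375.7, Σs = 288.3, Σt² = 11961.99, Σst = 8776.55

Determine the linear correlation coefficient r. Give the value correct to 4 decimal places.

-0.9340

r = (nΣst − ΣsΣt) / √[(nΣs² − (Σs)²)(nΣt² − (Σt)²)]
Numerator: 12×8776.55 − 288.3×375.7 = -2995.71
Denominator: √[(87415.56 − 83116.89)(143543.88 − 141150.49)] = √[4298.67 × 2393.39] = 3207.5526
r = -2995.71 / 3207.5526 ≈ -0.9340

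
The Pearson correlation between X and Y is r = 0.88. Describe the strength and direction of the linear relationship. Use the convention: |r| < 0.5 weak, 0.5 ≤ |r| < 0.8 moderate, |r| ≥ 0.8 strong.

strong positive

r = 0.88 > 0 so the relationship is positive.
|r| = 0.88, which falls in the strong range.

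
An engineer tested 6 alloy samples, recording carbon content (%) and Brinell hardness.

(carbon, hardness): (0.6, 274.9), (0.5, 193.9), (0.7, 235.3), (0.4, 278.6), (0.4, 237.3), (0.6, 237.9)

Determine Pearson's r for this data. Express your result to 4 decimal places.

n = 6, Σx = 3.2, Σy = 1457.9, Σx² = 1.78, Σy² = 359058.97, Σxy = 775.7
nΣxy − ΣxΣy = 4654.2 − 4665.28 = -11.08
nΣx² − (Σx)² = 10.68 − 10.24 = 0.44; nΣy² − (Σy)² = 2154353.82 − 2125472.41 = 28881.41
r = -11.08 / √(0.44 × 28881.41) = -11.08 / 112.7290 ≈ -0.0983

-0.0983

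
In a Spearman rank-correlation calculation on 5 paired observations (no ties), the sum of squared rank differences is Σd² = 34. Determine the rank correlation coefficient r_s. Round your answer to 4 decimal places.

ρ = 1 − 6Σd² / [n(n²−1)] = 1 − 6×34 / (5×24)
  = 1 − 204/120 = 1 − 1.70000 ≈ -0.7000

-0.7000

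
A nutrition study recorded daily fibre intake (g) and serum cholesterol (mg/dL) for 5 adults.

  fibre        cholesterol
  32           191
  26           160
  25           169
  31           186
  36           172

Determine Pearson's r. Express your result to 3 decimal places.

0.500

n = 5, Σx = 150, Σy = 878, Σx² = 4582, Σy² = 154822, Σxy = 26455
nΣxy − ΣxΣy = 132275 − 131700 = 575
nΣx² − (Σx)² = 22910 − 22500 = 410; nΣy² − (Σy)² = 774110 − 770884 = 3226
r = 575 / √(410 × 3226) = 575 / 1150.0696 ≈ 0.500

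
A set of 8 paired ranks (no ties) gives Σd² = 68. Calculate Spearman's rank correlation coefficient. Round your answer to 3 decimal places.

ρ = 1 − 6Σd² / [n(n²−1)] = 1 − 6×68 / (8×63)
  = 1 − 408/504 = 1 − 0.8095 ≈ 0.190

0.190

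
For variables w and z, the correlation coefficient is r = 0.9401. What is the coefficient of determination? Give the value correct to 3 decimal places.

r² = (0.9401)² = 0.884

0.884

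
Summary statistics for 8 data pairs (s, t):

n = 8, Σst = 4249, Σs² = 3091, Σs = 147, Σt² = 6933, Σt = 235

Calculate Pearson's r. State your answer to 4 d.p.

r = (nΣst − ΣsΣt) / √[(nΣs² − (Σs)²)(nΣt² − (Σt)²)]
Numerator: 8×4249 − 147×235 = -553
Denominator: √[(24728 − 21609)(55464 − 55225)] = √[3119 × 239] = 863.3893
r = -553 / 863.3893 ≈ -0.6405

-0.6405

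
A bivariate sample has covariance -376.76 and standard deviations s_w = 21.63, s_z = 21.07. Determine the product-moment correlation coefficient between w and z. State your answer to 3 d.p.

-0.827

r = Cov(w,z) / (s_w · s_z) = -376.76 / (21.63 × 21.07)
  = -376.76 / 455.7441 ≈ -0.827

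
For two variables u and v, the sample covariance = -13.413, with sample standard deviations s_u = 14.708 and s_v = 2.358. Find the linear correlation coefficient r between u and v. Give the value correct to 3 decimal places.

r = Cov(u,v) / (s_u · s_v) = -13.413 / (14.708 × 2.358)
  = -13.413 / 34.6815 ≈ -0.387

-0.387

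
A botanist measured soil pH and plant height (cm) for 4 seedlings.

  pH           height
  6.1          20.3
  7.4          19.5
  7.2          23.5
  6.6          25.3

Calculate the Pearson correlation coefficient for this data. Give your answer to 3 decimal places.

n = 4, Σx = 27.3, Σy = 88.6, Σx² = 187.37, Σy² = 1984.68, Σxy = 604.31
nΣxy − ΣxΣy = 2417.24 − 2418.78 = -1.54
nΣx² − (Σx)² = 749.48 − 745.29 = 4.19; nΣy² − (Σy)² = 7938.72 − 7849.96 = 88.76
r = -1.54 / √(4.19 × 88.76) = -1.54 / 19.2848 ≈ -0.080

-0.080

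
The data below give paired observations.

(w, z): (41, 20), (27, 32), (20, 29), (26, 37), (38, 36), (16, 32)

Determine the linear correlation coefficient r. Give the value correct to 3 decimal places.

n = 6, Σw = 168, Σz = 186, Σw² = 5186, Σz² = 5954, Σwz = 5106
nΣwz − ΣwΣz = 30636 − 31248 = -612
nΣw² − (Σw)² = 31116 − 28224 = 2892; nΣz² − (Σz)² = 35724 − 34596 = 1128
r = -612 / √(2892 × 1128) = -612 / 1806.1495 ≈ -0.339

-0.339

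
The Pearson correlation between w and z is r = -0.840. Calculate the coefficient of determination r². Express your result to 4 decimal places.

0.7056

r² = (-0.840)² = 0.7056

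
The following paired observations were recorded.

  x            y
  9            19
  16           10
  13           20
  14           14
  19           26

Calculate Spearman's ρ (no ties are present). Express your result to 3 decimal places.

0.100

Rank x: 1, 4, 2, 3, 5
Rank y: 3, 1, 4, 2, 5
d = rank(x) − rank(y): -2, 3, -2, 1, 0; Σd² = 18
ρ = 1 − 6Σd² / [n(n²−1)] = 1 − 6×18 / (5×24) = 1 − 108/120 ≈ 0.100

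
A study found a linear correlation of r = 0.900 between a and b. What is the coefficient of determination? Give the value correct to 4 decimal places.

0.8100

r² = (0.900)² = 0.8100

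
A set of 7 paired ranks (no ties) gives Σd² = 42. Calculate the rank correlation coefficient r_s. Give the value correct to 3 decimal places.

0.250

ρ = 1 − 6Σd² / [n(n²−1)] = 1 − 6×42 / (7×48)
  = 1 − 252/336 = 1 − 0.7500 ≈ 0.250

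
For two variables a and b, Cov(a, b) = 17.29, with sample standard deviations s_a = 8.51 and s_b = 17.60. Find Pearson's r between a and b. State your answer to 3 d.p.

r = Cov(a,b) / (s_a · s_b) = 17.29 / (8.51 × 17.60)
  = 17.29 / 149.7760 ≈ 0.115

0.115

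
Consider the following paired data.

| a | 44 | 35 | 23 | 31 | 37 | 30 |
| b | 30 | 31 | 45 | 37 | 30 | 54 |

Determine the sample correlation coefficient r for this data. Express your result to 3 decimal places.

n = 6, Σa = 200, Σb = 227, Σa² = 6920, Σb² = 9071, Σab = 7317
nΣab − ΣaΣb = 43902 − 45400 = -1498
nΣa² − (Σa)² = 41520 − 40000 = 1520; nΣb² − (Σb)² = 54426 − 51529 = 2897
r = -1498 / √(1520 × 2897) = -1498 / 2098.4375 ≈ -0.714

-0.714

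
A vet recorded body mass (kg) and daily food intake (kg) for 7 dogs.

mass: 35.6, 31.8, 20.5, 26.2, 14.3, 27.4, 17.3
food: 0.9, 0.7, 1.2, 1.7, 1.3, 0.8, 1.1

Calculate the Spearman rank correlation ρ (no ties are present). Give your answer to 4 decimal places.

Rank mass: 7, 6, 3, 4, 1, 5, 2
Rank food: 3, 1, 5, 7, 6, 2, 4
d = rank(mass) − rank(food): 4, 5, -2, -3, -5, 3, -2; Σd² = 92
ρ = 1 − 6Σd² / [n(n²−1)] = 1 − 6×92 / (7×48) = 1 − 552/336 ≈ -0.6429

-0.6429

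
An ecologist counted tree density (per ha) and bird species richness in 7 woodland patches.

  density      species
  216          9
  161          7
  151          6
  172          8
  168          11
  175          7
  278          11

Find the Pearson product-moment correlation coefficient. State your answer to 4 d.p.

n = 7, Σx = 1321, Σy = 59, Σx² = 261095, Σy² = 521, Σxy = 11484
nΣxy − ΣxΣy = 80388 − 77939 = 2449
nΣx² − (Σx)² = 1827665 − 1745041 = 82624; nΣy² − (Σy)² = 3647 − 3481 = 166
r = 2449 / √(82624 × 166) = 2449 / 3703.4557 ≈ 0.6613

0.6613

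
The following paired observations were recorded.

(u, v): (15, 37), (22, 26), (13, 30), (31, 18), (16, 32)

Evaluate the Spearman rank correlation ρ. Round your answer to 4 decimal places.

-0.7000

Rank u: 2, 4, 1, 5, 3
Rank v: 5, 2, 3, 1, 4
d = rank(u) − rank(v): -3, 2, -2, 4, -1; Σd² = 34
ρ = 1 − 6Σd² / [n(n²−1)] = 1 − 6×34 / (5×24) = 1 − 204/120 ≈ -0.7000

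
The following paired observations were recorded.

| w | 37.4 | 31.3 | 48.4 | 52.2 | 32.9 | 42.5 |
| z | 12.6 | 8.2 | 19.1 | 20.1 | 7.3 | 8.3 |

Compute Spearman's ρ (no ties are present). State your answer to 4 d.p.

Rank w: 3, 1, 5, 6, 2, 4
Rank z: 4, 2, 5, 6, 1, 3
d = rank(w) − rank(z): -1, -1, 0, 0, 1, 1; Σd² = 4
ρ = 1 − 6Σd² / [n(n²−1)] = 1 − 6×4 / (6×35) = 1 − 24/210 ≈ 0.8857

0.8857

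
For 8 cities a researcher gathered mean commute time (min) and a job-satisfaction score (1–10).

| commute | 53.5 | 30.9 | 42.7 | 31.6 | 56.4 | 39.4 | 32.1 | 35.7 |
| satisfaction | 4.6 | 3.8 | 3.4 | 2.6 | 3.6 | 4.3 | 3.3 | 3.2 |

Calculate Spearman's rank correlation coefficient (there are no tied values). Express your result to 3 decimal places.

Rank commute: 7, 1, 6, 2, 8, 5, 3, 4
Rank satisfaction: 8, 6, 4, 1, 5, 7, 3, 2
d = rank(commute) − rank(satisfaction): -1, -5, 2, 1, 3, -2, 0, 2; Σd² = 48
ρ = 1 − 6Σd² / [n(n²−1)] = 1 − 6×48 / (8×63) = 1 − 288/504 ≈ 0.429

0.429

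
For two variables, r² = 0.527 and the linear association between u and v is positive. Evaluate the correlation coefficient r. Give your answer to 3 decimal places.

|r| = √0.527 = 0.726
The association is positive, so r = 0.726.

0.726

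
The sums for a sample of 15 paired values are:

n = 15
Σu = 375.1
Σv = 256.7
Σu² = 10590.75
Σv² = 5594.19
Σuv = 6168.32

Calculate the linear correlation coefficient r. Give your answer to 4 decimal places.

r = (nΣuv − ΣuΣv) / √[(nΣu² − (Σu)²)(nΣv² − (Σv)²)]
Numerator: 15×6168.32 − 375.1×256.7 = -3763.37
Denominator: √[(158861.25 − 140700.01)(83912.85 − 65894.89)] = √[18161.24 × 18017.96] = 18089.4581
r = -3763.37 / 18089.4581 ≈ -0.2080

-0.2080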